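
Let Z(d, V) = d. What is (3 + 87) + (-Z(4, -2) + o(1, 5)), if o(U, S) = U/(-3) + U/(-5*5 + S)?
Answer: 5137/60 ≈ 85.617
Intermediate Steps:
o(U, S) = -U/3 + U/(-25 + S) (o(U, S) = U*(-⅓) + U/(-25 + S) = -U/3 + U/(-25 + S))
(3 + 87) + (-Z(4, -2) + o(1, 5)) = (3 + 87) + (-1*4 + (⅓)*1*(28 - 1*5)/(-25 + 5)) = 90 + (-4 + (⅓)*1*(28 - 5)/(-20)) = 90 + (-4 + (⅓)*1*(-1/20)*23) = 90 + (-4 - 23/60) = 90 - 263/60 = 5137/60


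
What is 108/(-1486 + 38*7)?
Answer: -27/305 ≈ -0.088525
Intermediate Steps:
108/(-1486 + 38*7) = 108/(-1486 + 266) = 108/(-1220) = -1/1220*108 = -27/305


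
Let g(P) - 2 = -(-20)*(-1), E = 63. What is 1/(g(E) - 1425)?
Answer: -1/1443 ≈ -0.00069300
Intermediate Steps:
g(P) = -18 (g(P) = 2 - (-20)*(-1) = 2 - 5*4 = 2 - 20 = -18)
1/(g(E) - 1425) = 1/(-18 - 1425) = 1/(-1443) = -1/1443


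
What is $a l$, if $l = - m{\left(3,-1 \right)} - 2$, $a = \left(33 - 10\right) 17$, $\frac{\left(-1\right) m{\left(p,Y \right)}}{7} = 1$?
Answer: $1955$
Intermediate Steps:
$m{\left(p,Y \right)} = -7$ ($m{\left(p,Y \right)} = \left(-7\right) 1 = -7$)
$a = 391$ ($a = \left(33 - 10\right) 17 = 23 \cdot 17 = 391$)
$l = 5$ ($l = \left(-1\right) \left(-7\right) - 2 = 7 - 2 = 5$)
$a l = 391 \cdot 5 = 1955$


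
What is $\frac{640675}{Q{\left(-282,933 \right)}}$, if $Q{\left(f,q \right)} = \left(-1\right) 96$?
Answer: $- \frac{640675}{96} \approx -6673.7$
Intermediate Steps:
$Q{\left(f,q \right)} = -96$
$\frac{640675}{Q{\left(-282,933 \right)}} = \frac{640675}{-96} = 640675 \left(- \frac{1}{96}\right) = - \frac{640675}{96}$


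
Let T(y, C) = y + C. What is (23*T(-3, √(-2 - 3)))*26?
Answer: -1794 + 598*I*√5 ≈ -1794.0 + 1337.2*I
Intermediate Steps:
T(y, C) = C + y
(23*T(-3, √(-2 - 3)))*26 = (23*(√(-2 - 3) - 3))*26 = (23*(√(-5) - 3))*26 = (23*(I*√5 - 3))*26 = (23*(-3 + I*√5))*26 = (-69 + 23*I*√5)*26 = -1794 + 598*I*√5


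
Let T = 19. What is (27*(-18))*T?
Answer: -9234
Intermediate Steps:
(27*(-18))*T = (27*(-18))*19 = -486*19 = -9234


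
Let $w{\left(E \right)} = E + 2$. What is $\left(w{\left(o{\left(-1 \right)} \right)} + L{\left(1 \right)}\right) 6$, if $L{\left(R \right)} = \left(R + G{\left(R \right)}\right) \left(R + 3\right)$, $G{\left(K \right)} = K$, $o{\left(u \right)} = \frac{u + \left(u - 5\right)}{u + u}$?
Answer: $81$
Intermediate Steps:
$o{\left(u \right)} = \frac{-5 + 2 u}{2 u}$ ($o{\left(u \right)} = \frac{u + \left(u - 5\right)}{2 u} = \left(u + \left(-5 + u\right)\right) \frac{1}{2 u} = \left(-5 + 2 u\right) \frac{1}{2 u} = \frac{-5 + 2 u}{2 u}$)
$L{\left(R \right)} = 2 R \left(3 + R\right)$ ($L{\left(R \right)} = \left(R + R\right) \left(R + 3\right) = 2 R \left(3 + R\right)$)
$w{\left(E \right)} = 2 + E$
$\left(w{\left(o{\left(-1 \right)} \right)} + L{\left(1 \right)}\right) 6 = \left(\left(2 + \frac{- \frac{5}{2} - 1}{-1}\right) + 2 \cdot 1 \left(3 + 1\right)\right) 6 = \left(\left(2 - - \frac{7}{2}\right) + 2 \cdot 1 \cdot 4\right) 6 = \left(\left(2 + \frac{7}{2}\right) + 8\right) 6 = \left(\frac{11}{2} + 8\right) 6 = \frac{27}{2} \cdot 6 = 81$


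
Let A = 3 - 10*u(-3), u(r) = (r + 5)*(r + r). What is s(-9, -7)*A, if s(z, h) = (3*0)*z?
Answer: 0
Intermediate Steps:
s(z, h) = 0 (s(z, h) = 0*z = 0)
u(r) = 2*r*(5 + r) (u(r) = (5 + r)*(2*r) = 2*r*(5 + r))
A = 123 (A = 3 - 20*(-3)*(5 - 3) = 3 - 20*(-3)*2 = 3 - 10*(-12) = 3 + 120 = 123)
s(-9, -7)*A = 0*123 = 0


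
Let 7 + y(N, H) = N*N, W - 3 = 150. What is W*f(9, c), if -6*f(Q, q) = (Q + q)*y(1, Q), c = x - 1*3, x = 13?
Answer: 2907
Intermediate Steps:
W = 153 (W = 3 + 150 = 153)
c = 10 (c = 13 - 1*3 = 13 - 3 = 10)
y(N, H) = -7 + N² (y(N, H) = -7 + N*N = -7 + N²)
f(Q, q) = Q + q (f(Q, q) = -(Q + q)*(-7 + 1²)/6 = -(Q + q)*(-7 + 1)/6 = -(Q + q)*(-6)/6 = -(-6*Q - 6*q)/6 = Q + q)
W*f(9, c) = 153*(9 + 10) = 153*19 = 2907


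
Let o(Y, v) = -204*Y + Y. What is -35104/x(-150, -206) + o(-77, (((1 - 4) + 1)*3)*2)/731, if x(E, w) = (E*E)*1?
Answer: 81509119/4111875 ≈ 19.823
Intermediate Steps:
x(E, w) = E² (x(E, w) = E²*1 = E²)
o(Y, v) = -203*Y
-35104/x(-150, -206) + o(-77, (((1 - 4) + 1)*3)*2)/731 = -35104/((-150)²) - 203*(-77)/731 = -35104/22500 + 15631*(1/731) = -35104*1/22500 + 15631/731 = -8776/5625 + 15631/731 = 81509119/4111875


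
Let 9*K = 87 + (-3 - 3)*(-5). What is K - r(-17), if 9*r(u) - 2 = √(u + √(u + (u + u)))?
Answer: 115/9 - √(-17 + I*√51)/9 ≈ 12.684 - 0.46772*I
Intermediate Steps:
r(u) = 2/9 + √(u + √3*√u)/9 (r(u) = 2/9 + √(u + √(u + (u + u)))/9 = 2/9 + √(u + √(u + 2*u))/9 = 2/9 + √(u + √(3*u))/9 = 2/9 + √(u + √3*√u)/9)
K = 13 (K = (87 + (-3 - 3)*(-5))/9 = (87 - 6*(-5))/9 = (87 + 30)/9 = (⅑)*117 = 13)
K - r(-17) = 13 - (2/9 + √(-17 + √3*√(-17))/9) = 13 - (2/9 + √(-17 + √3*(I*√17))/9) = 13 - (2/9 + √(-17 + I*√51)/9) = 13 + (-2/9 - √(-17 + I*√51)/9) = 115/9 - √(-17 + I*√51)/9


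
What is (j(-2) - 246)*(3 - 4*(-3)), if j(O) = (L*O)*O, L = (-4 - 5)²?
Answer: 1170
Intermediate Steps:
L = 81 (L = (-9)² = 81)
j(O) = 81*O² (j(O) = (81*O)*O = 81*O²)
(j(-2) - 246)*(3 - 4*(-3)) = (81*(-2)² - 246)*(3 - 4*(-3)) = (81*4 - 246)*(3 + 12) = (324 - 246)*15 = 78*15 = 1170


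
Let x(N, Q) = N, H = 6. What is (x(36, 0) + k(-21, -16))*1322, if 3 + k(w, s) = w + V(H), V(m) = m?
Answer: 23796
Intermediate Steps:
k(w, s) = 3 + w (k(w, s) = -3 + (w + 6) = -3 + (6 + w) = 3 + w)
(x(36, 0) + k(-21, -16))*1322 = (36 + (3 - 21))*1322 = (36 - 18)*1322 = 18*1322 = 23796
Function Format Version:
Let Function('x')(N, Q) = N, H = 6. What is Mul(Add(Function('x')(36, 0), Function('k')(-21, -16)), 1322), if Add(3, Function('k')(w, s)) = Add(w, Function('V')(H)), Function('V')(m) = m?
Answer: 23796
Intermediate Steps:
Function('k')(w, s) = Add(3, w) (Function('k')(w, s) = Add(-3, Add(w, 6)) = Add(-3, Add(6, w)) = Add(3, w))
Mul(Add(Function('x')(36, 0), Function('k')(-21, -16)), 1322) = Mul(Add(36, Add(3, -21)), 1322) = Mul(Add(36, -18), 1322) = Mul(18, 1322) = 23796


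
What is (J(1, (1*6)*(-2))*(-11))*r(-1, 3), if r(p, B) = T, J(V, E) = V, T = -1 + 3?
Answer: -22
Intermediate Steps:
T = 2
r(p, B) = 2
(J(1, (1*6)*(-2))*(-11))*r(-1, 3) = (1*(-11))*2 = -11*2 = -22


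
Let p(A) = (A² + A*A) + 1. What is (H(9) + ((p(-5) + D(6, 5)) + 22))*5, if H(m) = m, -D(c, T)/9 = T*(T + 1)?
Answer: -940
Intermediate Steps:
p(A) = 1 + 2*A² (p(A) = (A² + A²) + 1 = 2*A² + 1 = 1 + 2*A²)
D(c, T) = -9*T*(1 + T) (D(c, T) = -9*T*(T + 1) = -9*T*(1 + T))
(H(9) + ((p(-5) + D(6, 5)) + 22))*5 = (9 + (((1 + 2*(-5)²) - 9*5*(1 + 5)) + 22))*5 = (9 + (((1 + 2*25) - 9*5*6) + 22))*5 = (9 + (((1 + 50) - 270) + 22))*5 = (9 + ((51 - 270) + 22))*5 = (9 + (-219 + 22))*5 = (9 - 197)*5 = -188*5 = -940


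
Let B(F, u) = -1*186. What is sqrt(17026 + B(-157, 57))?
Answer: 2*sqrt(4210) ≈ 129.77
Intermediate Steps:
B(F, u) = -186
sqrt(17026 + B(-157, 57)) = sqrt(17026 - 186) = sqrt(16840) = 2*sqrt(4210)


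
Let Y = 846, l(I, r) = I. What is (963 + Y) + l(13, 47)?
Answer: 1822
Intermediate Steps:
(963 + Y) + l(13, 47) = (963 + 846) + 13 = 1809 + 13 = 1822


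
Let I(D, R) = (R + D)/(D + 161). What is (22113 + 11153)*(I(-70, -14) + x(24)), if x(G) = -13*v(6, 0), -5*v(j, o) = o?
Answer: -399192/13 ≈ -30707.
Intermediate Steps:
I(D, R) = (D + R)/(161 + D)
v(j, o) = -o/5
x(G) = 0 (x(G) = -(-13)*0/5 = -13*0 = 0)
(22113 + 11153)*(I(-70, -14) + x(24)) = (22113 + 11153)*((-70 - 14)/(161 - 70) + 0) = 33266*(-84/91 + 0) = 33266*((1/91)*(-84) + 0) = 33266*(-12/13 + 0) = 33266*(-12/13) = -399192/13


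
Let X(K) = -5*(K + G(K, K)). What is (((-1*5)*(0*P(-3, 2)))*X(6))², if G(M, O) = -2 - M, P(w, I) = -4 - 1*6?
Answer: 0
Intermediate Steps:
P(w, I) = -10 (P(w, I) = -4 - 6 = -10)
X(K) = 10 (X(K) = -5*(K + (-2 - K)) = -5*(-2) = 10)
(((-1*5)*(0*P(-3, 2)))*X(6))² = (((-1*5)*(0*(-10)))*10)² = (-5*0*10)² = (0*10)² = 0² = 0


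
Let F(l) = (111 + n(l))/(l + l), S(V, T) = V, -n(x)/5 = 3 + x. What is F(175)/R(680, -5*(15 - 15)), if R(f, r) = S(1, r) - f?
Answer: 779/237650 ≈ 0.0032779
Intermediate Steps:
n(x) = -15 - 5*x (n(x) = -5*(3 + x) = -15 - 5*x)
F(l) = (96 - 5*l)/(2*l) (F(l) = (111 + (-15 - 5*l))/(l + l) = (96 - 5*l)/((2*l)) = (96 - 5*l)*(1/(2*l)) = (96 - 5*l)/(2*l))
R(f, r) = 1 - f
F(175)/R(680, -5*(15 - 15)) = (-5/2 + 48/175)/(1 - 1*680) = (-5/2 + 48*(1/175))/(1 - 680) = (-5/2 + 48/175)/(-679) = -779/350*(-1/679) = 779/237650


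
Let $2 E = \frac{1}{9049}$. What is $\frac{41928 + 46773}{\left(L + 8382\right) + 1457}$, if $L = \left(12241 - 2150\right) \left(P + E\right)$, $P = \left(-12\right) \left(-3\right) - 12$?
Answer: $\frac{535103566}{1520374115} \approx 0.35196$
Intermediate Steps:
$E = \frac{1}{18098}$ ($E = \frac{1}{2 \cdot 9049} = \frac{1}{2} \cdot \frac{1}{9049} = \frac{1}{18098} \approx 5.5255 \cdot 10^{-5}$)
$P = 24$ ($P = 36 - 12 = 24$)
$L = \frac{4383056123}{18098}$ ($L = \left(12241 - 2150\right) \left(24 + \frac{1}{18098}\right) = 10091 \cdot \frac{434353}{18098} = \frac{4383056123}{18098} \approx 2.4218 \cdot 10^{5}$)
$\frac{41928 + 46773}{\left(L + 8382\right) + 1457} = \frac{41928 + 46773}{\left(\frac{4383056123}{18098} + 8382\right) + 1457} = \frac{88701}{\frac{4534753559}{18098} + 1457} = \frac{88701}{\frac{4561122345}{18098}} = 88701 \cdot \frac{18098}{4561122345} = \frac{535103566}{1520374115}$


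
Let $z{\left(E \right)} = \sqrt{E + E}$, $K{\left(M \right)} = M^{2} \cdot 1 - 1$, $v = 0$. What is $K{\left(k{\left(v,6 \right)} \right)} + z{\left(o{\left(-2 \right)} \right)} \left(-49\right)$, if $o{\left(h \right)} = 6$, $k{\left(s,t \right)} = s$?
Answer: $-1 - 98 \sqrt{3} \approx -170.74$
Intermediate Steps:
$K{\left(M \right)} = -1 + M^{2}$ ($K{\left(M \right)} = M^{2} - 1 = -1 + M^{2}$)
$z{\left(E \right)} = \sqrt{2} \sqrt{E}$ ($z{\left(E \right)} = \sqrt{2 E} = \sqrt{2} \sqrt{E}$)
$K{\left(k{\left(v,6 \right)} \right)} + z{\left(o{\left(-2 \right)} \right)} \left(-49\right) = \left(-1 + 0^{2}\right) + \sqrt{2} \sqrt{6} \left(-49\right) = \left(-1 + 0\right) + 2 \sqrt{3} \left(-49\right) = -1 - 98 \sqrt{3}$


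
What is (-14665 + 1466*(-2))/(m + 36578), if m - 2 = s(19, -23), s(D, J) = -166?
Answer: -17597/36414 ≈ -0.48325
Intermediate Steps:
m = -164 (m = 2 - 166 = -164)
(-14665 + 1466*(-2))/(m + 36578) = (-14665 + 1466*(-2))/(-164 + 36578) = (-14665 - 2932)/36414 = -17597*1/36414 = -17597/36414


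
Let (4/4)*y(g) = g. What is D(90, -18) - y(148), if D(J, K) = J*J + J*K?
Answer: 6332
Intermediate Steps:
y(g) = g
D(J, K) = J**2 + J*K
D(90, -18) - y(148) = 90*(90 - 18) - 1*148 = 90*72 - 148 = 6480 - 148 = 6332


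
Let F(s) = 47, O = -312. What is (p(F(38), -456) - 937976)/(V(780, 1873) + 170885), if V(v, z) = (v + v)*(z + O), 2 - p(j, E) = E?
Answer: -937518/2606045 ≈ -0.35975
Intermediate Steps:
p(j, E) = 2 - E
V(v, z) = 2*v*(-312 + z) (V(v, z) = (v + v)*(z - 312) = (2*v)*(-312 + z) = 2*v*(-312 + z))
(p(F(38), -456) - 937976)/(V(780, 1873) + 170885) = ((2 - 1*(-456)) - 937976)/(2*780*(-312 + 1873) + 170885) = ((2 + 456) - 937976)/(2*780*1561 + 170885) = (458 - 937976)/(2435160 + 170885) = -937518/2606045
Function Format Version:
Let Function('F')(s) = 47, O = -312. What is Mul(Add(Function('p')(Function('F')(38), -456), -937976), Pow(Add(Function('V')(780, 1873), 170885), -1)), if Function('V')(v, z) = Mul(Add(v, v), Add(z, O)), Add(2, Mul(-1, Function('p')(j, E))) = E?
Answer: Rational(-937518, 2606045) ≈ -0.35975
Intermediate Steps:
Function('p')(j, E) = Add(2, Mul(-1, E))
Function('V')(v, z) = Mul(2, v, Add(-312, z)) (Function('V')(v, z) = Mul(Add(v, v), Add(z, -312)) = Mul(Mul(2, v), Add(-312, z)) = Mul(2, v, Add(-312, z)))
Mul(Add(Function('p')(Function('F')(38), -456), -937976), Pow(Add(Function('V')(780, 1873), 170885), -1)) = Mul(Add(Add(2, Mul(-1, -456)), -937976), Pow(Add(Mul(2, 780, Add(-312, 1873)), 170885), -1)) = Mul(Add(Add(2, 456), -937976), Pow(Add(Mul(2, 780, 1561), 170885), -1)) = Mul(Add(458, -937976), Pow(Add(2435160, 170885), -1)) = Mul(-937518, Pow(2606045, -1)) = Mul(-937518, Rational(1, 2606045)) = Rational(-937518, 2606045)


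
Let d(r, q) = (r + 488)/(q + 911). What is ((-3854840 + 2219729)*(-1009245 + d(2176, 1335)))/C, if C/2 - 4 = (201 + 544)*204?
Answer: 1853203418174133/341356064 ≈ 5.4289e+6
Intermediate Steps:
d(r, q) = (488 + r)/(911 + q)
C = 303968 (C = 8 + 2*((201 + 544)*204) = 8 + 2*(745*204) = 8 + 2*151980 = 8 + 303960 = 303968)
((-3854840 + 2219729)*(-1009245 + d(2176, 1335)))/C = ((-3854840 + 2219729)*(-1009245 + (488 + 2176)/(911 + 1335)))/303968 = -1635111*(-1009245 + 2664/2246)*(1/303968) = -1635111*(-1009245 + (1/2246)*2664)*(1/303968) = -1635111*(-1009245 + 1332/1123)*(1/303968) = -1635111*(-1133380803/1123)*(1/303968) = (1853203418174133/1123)*(1/303968) = 1853203418174133/341356064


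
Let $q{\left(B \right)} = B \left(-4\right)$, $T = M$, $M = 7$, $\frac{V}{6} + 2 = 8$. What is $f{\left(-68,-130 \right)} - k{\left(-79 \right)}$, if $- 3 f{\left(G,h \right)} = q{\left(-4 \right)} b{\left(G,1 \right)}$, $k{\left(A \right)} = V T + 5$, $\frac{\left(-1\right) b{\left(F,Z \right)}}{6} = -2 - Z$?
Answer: $-353$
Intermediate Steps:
$V = 36$ ($V = -12 + 6 \cdot 8 = -12 + 48 = 36$)
$b{\left(F,Z \right)} = 12 + 6 Z$ ($b{\left(F,Z \right)} = - 6 \left(-2 - Z\right) = 12 + 6 Z$)
$T = 7$
$q{\left(B \right)} = - 4 B$
$k{\left(A \right)} = 257$ ($k{\left(A \right)} = 36 \cdot 7 + 5 = 252 + 5 = 257$)
$f{\left(G,h \right)} = -96$ ($f{\left(G,h \right)} = - \frac{\left(-4\right) \left(-4\right) \left(12 + 6 \cdot 1\right)}{3} = - \frac{16 \left(12 + 6\right)}{3} = - \frac{16 \cdot 18}{3} = \left(- \frac{1}{3}\right) 288 = -96$)
$f{\left(-68,-130 \right)} - k{\left(-79 \right)} = -96 - 257 = -353$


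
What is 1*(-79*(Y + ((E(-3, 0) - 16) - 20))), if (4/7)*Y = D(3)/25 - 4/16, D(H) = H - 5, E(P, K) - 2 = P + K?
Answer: 1187449/400 ≈ 2968.6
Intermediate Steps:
E(P, K) = 2 + K + P (E(P, K) = 2 + (P + K) = 2 + (K + P) = 2 + K + P)
D(H) = -5 + H
Y = -231/400 (Y = 7*((-5 + 3)/25 - 4/16)/4 = 7*(-2*1/25 - 4*1/16)/4 = 7*(-2/25 - ¼)/4 = (7/4)*(-33/100) = -231/400 ≈ -0.57750)
1*(-79*(Y + ((E(-3, 0) - 16) - 20))) = 1*(-79*(-231/400 + (((2 + 0 - 3) - 16) - 20))) = 1*(-79*(-231/400 + ((-1 - 16) - 20))) = 1*(-79*(-231/400 + (-17 - 20))) = 1*(-79*(-231/400 - 37)) = 1*(-79*(-15031/400)) = 1*(1187449/400) = 1187449/400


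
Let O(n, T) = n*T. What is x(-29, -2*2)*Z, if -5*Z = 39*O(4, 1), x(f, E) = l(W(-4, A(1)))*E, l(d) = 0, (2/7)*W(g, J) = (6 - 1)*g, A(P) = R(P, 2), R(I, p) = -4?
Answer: 0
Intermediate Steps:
A(P) = -4
W(g, J) = 35*g/2 (W(g, J) = 7*((6 - 1)*g)/2 = 7*(5*g)/2 = 35*g/2)
O(n, T) = T*n
x(f, E) = 0 (x(f, E) = 0*E = 0)
Z = -156/5 (Z = -39*1*4/5 = -39*4/5 = -1/5*156 = -156/5 ≈ -31.200)
x(-29, -2*2)*Z = 0*(-156/5) = 0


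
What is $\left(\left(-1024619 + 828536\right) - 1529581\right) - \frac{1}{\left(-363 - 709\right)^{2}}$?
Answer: $- \frac{1983105458177}{1149184} \approx -1.7257 \cdot 10^{6}$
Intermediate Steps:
$\left(\left(-1024619 + 828536\right) - 1529581\right) - \frac{1}{\left(-363 - 709\right)^{2}} = \left(-196083 - 1529581\right) - \frac{1}{\left(-1072\right)^{2}} = -1725664 - \frac{1}{1149184} = - \frac{1983105458177}{1149184}$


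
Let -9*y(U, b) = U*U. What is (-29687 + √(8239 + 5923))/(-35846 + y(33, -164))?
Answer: 29687/35967 - √14162/35967 ≈ 0.82209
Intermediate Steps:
y(U, b) = -U²/9 (y(U, b) = -U*U/9 = -U²/9)
(-29687 + √(8239 + 5923))/(-35846 + y(33, -164)) = (-29687 + √(8239 + 5923))/(-35846 - ⅑*33²) = (-29687 + √14162)/(-35846 - ⅑*1089) = (-29687 + √14162)/(-35846 - 121) = (-29687 + √14162)/(-35967) = (-29687 + √14162)*(-1/35967) = 29687/35967 - √14162/35967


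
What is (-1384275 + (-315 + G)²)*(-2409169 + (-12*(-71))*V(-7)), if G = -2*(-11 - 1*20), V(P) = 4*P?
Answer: 3212240184650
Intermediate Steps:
G = 62 (G = -2*(-11 - 20) = -2*(-31) = 62)
(-1384275 + (-315 + G)²)*(-2409169 + (-12*(-71))*V(-7)) = (-1384275 + (-315 + 62)²)*(-2409169 + (-12*(-71))*(4*(-7))) = (-1384275 + (-253)²)*(-2409169 + 852*(-28)) = (-1384275 + 64009)*(-2409169 - 23856) = -1320266*(-2433025) = 3212240184650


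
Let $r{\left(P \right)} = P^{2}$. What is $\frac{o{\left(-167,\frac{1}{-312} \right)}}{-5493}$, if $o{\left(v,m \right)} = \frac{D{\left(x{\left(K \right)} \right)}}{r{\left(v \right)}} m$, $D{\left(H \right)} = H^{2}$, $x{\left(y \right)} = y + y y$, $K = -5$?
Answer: $\frac{50}{5974576803} \approx 8.3688 \cdot 10^{-9}$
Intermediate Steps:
$x{\left(y \right)} = y + y^{2}$
$o{\left(v,m \right)} = \frac{400 m}{v^{2}}$ ($o{\left(v,m \right)} = \frac{\left(- 5 \left(1 - 5\right)\right)^{2}}{v^{2}} m = \frac{\left(\left(-5\right) \left(-4\right)\right)^{2}}{v^{2}} m = \frac{20^{2}}{v^{2}} m = \frac{400}{v^{2}} m = \frac{400 m}{v^{2}}$)
$\frac{o{\left(-167,\frac{1}{-312} \right)}}{-5493} = \frac{400 \frac{1}{-312} \cdot \frac{1}{27889}}{-5493} = 400 \left(- \frac{1}{312}\right) \frac{1}{27889} \left(- \frac{1}{5493}\right) = \left(- \frac{50}{1087671}\right) \left(- \frac{1}{5493}\right) = \frac{50}{5974576803}$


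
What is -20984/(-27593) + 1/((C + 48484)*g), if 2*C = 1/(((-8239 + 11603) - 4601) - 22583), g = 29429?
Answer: 1426375853181647744/1875618989733576323 ≈ 0.76048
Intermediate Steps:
C = -1/47640 (C = 1/(2*(((-8239 + 11603) - 4601) - 22583)) = 1/(2*((3364 - 4601) - 22583)) = 1/(2*(-1237 - 22583)) = (½)/(-23820) = (½)*(-1/23820) = -1/47640 ≈ -2.0991e-5)
-20984/(-27593) + 1/((C + 48484)*g) = -20984/(-27593) + 1/((-1/47640 + 48484)*29429) = -20984*(-1/27593) + (1/29429)/(2309777759/47640) = 20984/27593 + (47640/2309777759)*(1/29429) = 20984/27593 + 47640/67974449669611 = 1426375853181647744/1875618989733576323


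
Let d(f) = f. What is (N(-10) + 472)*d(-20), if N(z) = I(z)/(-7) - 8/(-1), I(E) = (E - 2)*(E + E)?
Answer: -62400/7 ≈ -8914.3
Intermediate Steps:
I(E) = 2*E*(-2 + E) (I(E) = (-2 + E)*(2*E) = 2*E*(-2 + E))
N(z) = 8 - 2*z*(-2 + z)/7 (N(z) = (2*z*(-2 + z))/(-7) - 8/(-1) = (2*z*(-2 + z))*(-⅐) - 8*(-1) = -2*z*(-2 + z)/7 + 8 = 8 - 2*z*(-2 + z)/7)
(N(-10) + 472)*d(-20) = ((8 - 2/7*(-10)*(-2 - 10)) + 472)*(-20) = ((8 - 2/7*(-10)*(-12)) + 472)*(-20) = ((8 - 240/7) + 472)*(-20) = (-184/7 + 472)*(-20) = (3120/7)*(-20) = -62400/7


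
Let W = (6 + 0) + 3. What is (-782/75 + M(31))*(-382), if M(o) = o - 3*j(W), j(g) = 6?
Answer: -73726/75 ≈ -983.01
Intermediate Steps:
W = 9 (W = 6 + 3 = 9)
M(o) = -18 + o (M(o) = o - 3*6 = o - 18 = -18 + o)
(-782/75 + M(31))*(-382) = (-782/75 + (-18 + 31))*(-382) = (-782*1/75 + 13)*(-382) = (-782/75 + 13)*(-382) = (193/75)*(-382) = -73726/75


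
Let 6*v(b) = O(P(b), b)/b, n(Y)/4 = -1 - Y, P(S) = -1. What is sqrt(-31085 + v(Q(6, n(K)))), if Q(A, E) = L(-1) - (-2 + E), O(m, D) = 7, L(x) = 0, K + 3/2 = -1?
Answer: I*sqrt(4476282)/12 ≈ 176.31*I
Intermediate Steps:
K = -5/2 (K = -3/2 - 1 = -5/2 ≈ -2.5000)
n(Y) = -4 - 4*Y (n(Y) = 4*(-1 - Y) = -4 - 4*Y)
Q(A, E) = 2 - E (Q(A, E) = 0 - (-2 + E) = 0 + (2 - E) = 2 - E)
v(b) = 7/(6*b) (v(b) = (7/b)/6 = 7/(6*b))
sqrt(-31085 + v(Q(6, n(K)))) = sqrt(-31085 + 7/(6*(2 - (-4 - 4*(-5/2))))) = sqrt(-31085 + 7/(6*(2 - (-4 + 10)))) = sqrt(-31085 + 7/(6*(2 - 1*6))) = sqrt(-31085 + 7/(6*(2 - 6))) = sqrt(-31085 + (7/6)/(-4)) = sqrt(-31085 + (7/6)*(-1/4)) = sqrt(-31085 - 7/24) = sqrt(-746047/24) = I*sqrt(4476282)/12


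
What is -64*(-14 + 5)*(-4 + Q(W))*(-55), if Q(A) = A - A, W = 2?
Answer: 126720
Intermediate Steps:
Q(A) = 0
-64*(-14 + 5)*(-4 + Q(W))*(-55) = -64*(-14 + 5)*(-4 + 0)*(-55) = -(-576)*(-4)*(-55) = -64*36*(-55) = -2304*(-55) = 126720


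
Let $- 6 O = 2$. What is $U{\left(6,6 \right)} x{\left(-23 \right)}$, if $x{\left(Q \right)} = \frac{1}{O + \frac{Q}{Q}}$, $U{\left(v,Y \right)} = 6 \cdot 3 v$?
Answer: $162$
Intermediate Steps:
$O = - \frac{1}{3}$ ($O = \left(- \frac{1}{6}\right) 2 = - \frac{1}{3} \approx -0.33333$)
$U{\left(v,Y \right)} = 18 v$
$x{\left(Q \right)} = \frac{3}{2}$ ($x{\left(Q \right)} = \frac{1}{- \frac{1}{3} + \frac{Q}{Q}} = \frac{1}{- \frac{1}{3} + 1} = \frac{1}{\frac{2}{3}} = \frac{3}{2}$)
$U{\left(6,6 \right)} x{\left(-23 \right)} = 18 \cdot 6 \cdot \frac{3}{2} = 108 \cdot \frac{3}{2} = 162$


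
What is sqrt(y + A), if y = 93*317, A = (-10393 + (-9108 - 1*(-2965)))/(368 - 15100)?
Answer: sqrt(399909925731)/3683 ≈ 171.70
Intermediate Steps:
A = 4134/3683 (A = (-10393 + (-9108 + 2965))/(-14732) = (-10393 - 6143)*(-1/14732) = -16536*(-1/14732) = 4134/3683 ≈ 1.1225)
y = 29481
sqrt(y + A) = sqrt(29481 + 4134/3683) = sqrt(108582657/3683) = sqrt(399909925731)/3683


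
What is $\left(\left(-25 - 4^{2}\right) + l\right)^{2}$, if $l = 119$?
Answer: $6084$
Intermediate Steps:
$\left(\left(-25 - 4^{2}\right) + l\right)^{2} = \left(\left(-25 - 4^{2}\right) + 119\right)^{2} = \left(\left(-25 - 16\right) + 119\right)^{2} = \left(-41 + 119\right)^{2} = 78^{2} = 6084$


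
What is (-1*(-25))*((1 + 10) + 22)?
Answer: 825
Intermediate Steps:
(-1*(-25))*((1 + 10) + 22) = 25*(11 + 22) = 25*33 = 825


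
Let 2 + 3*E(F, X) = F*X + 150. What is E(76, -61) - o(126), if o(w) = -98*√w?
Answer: -1496 + 294*√14 ≈ -395.95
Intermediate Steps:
E(F, X) = 148/3 + F*X/3 (E(F, X) = -⅔ + (F*X + 150)/3 = -⅔ + (150 + F*X)/3 = -⅔ + (50 + F*X/3) = 148/3 + F*X/3)
E(76, -61) - o(126) = (148/3 + (⅓)*76*(-61)) - (-98)*√126 = (148/3 - 4636/3) - (-98)*3*√14 = -1496 - (-294)*√14 = -1496 + 294*√14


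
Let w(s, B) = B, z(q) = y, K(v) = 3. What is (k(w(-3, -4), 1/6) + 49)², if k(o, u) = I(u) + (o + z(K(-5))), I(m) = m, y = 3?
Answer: 83521/36 ≈ 2320.0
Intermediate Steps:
z(q) = 3
k(o, u) = 3 + o + u (k(o, u) = u + (o + 3) = u + (3 + o) = 3 + o + u)
(k(w(-3, -4), 1/6) + 49)² = ((3 - 4 + 1/6) + 49)² = ((3 - 4 + ⅙) + 49)² = (-⅚ + 49)² = (289/6)² = 83521/36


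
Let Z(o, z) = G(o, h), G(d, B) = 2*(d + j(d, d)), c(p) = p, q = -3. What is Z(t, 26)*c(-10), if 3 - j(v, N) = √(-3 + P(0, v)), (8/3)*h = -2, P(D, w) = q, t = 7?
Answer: -200 + 20*I*√6 ≈ -200.0 + 48.99*I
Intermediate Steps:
P(D, w) = -3
h = -¾ (h = (3/8)*(-2) = -¾ ≈ -0.75000)
j(v, N) = 3 - I*√6 (j(v, N) = 3 - √(-3 - 3) = 3 - √(-6) = 3 - I*√6)
G(d, B) = 6 + 2*d - 2*I*√6 (G(d, B) = 2*(d + (3 - I*√6)) = 2*(3 + d - I*√6) = 6 + 2*d - 2*I*√6)
Z(o, z) = 6 + 2*o - 2*I*√6
Z(t, 26)*c(-10) = (6 + 2*7 - 2*I*√6)*(-10) = (6 + 14 - 2*I*√6)*(-10) = (20 - 2*I*√6)*(-10) = -200 + 20*I*√6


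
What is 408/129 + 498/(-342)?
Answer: 4183/2451 ≈ 1.7066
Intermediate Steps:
408/129 + 498/(-342) = 408*(1/129) + 498*(-1/342) = 136/43 - 83/57 = 4183/2451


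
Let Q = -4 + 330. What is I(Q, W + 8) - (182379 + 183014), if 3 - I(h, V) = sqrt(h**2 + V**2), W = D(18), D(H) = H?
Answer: -365390 - 2*sqrt(26738) ≈ -3.6572e+5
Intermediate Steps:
W = 18
Q = 326
I(h, V) = 3 - sqrt(V**2 + h**2) (I(h, V) = 3 - sqrt(h**2 + V**2) = 3 - sqrt(V**2 + h**2))
I(Q, W + 8) - (182379 + 183014) = (3 - sqrt((18 + 8)**2 + 326**2)) - (182379 + 183014) = (3 - sqrt(26**2 + 106276)) - 1*365393 = (3 - sqrt(676 + 106276)) - 365393 = (3 - sqrt(106952)) - 365393 = (3 - 2*sqrt(26738)) - 365393 = -365390 - 2*sqrt(26738)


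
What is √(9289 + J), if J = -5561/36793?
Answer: 2*√3143636379122/36793 ≈ 96.379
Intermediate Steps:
J = -5561/36793 (J = -5561*1/36793 = -5561/36793 ≈ -0.15114)
√(9289 + J) = √(9289 - 5561/36793) = √(341764616/36793) = 2*√3143636379122/36793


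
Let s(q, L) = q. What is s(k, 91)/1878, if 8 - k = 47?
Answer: -13/626 ≈ -0.020767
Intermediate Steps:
k = -39 (k = 8 - 1*47 = 8 - 47 = -39)
s(k, 91)/1878 = -39/1878 = -39*1/1878 = -13/626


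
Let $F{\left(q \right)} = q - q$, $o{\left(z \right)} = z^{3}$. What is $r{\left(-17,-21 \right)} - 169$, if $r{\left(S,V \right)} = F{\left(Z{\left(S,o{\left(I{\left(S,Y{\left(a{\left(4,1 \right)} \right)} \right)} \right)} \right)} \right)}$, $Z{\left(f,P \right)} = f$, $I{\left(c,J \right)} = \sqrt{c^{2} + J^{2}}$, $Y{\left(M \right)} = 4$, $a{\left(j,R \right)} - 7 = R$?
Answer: $-169$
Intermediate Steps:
$a{\left(j,R \right)} = 7 + R$
$I{\left(c,J \right)} = \sqrt{J^{2} + c^{2}}$
$F{\left(q \right)} = 0$
$r{\left(S,V \right)} = 0$
$r{\left(-17,-21 \right)} - 169 = 0 - 169 = -169$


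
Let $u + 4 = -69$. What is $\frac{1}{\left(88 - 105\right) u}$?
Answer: $\frac{1}{1241} \approx 0.0008058$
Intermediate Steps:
$u = -73$ ($u = -4 - 69 = -73$)
$\frac{1}{\left(88 - 105\right) u} = \frac{1}{\left(88 - 105\right) \left(-73\right)} = \frac{1}{\left(-17\right) \left(-73\right)} = \frac{1}{1241}$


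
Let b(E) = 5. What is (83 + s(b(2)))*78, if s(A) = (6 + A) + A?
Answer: 7722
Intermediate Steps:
s(A) = 6 + 2*A
(83 + s(b(2)))*78 = (83 + (6 + 2*5))*78 = (83 + (6 + 10))*78 = (83 + 16)*78 = 99*78 = 7722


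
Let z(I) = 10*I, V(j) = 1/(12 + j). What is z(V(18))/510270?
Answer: 1/1530810 ≈ 6.5325e-7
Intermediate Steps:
z(V(18))/510270 = (10/(12 + 18))/510270 = (10/30)*(1/510270) = (10*(1/30))*(1/510270) = (⅓)*(1/510270) = 1/1530810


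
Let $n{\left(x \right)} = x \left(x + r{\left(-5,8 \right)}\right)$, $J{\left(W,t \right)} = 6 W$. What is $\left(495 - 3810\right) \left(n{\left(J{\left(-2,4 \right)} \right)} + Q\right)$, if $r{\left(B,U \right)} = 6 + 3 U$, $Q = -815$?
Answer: $3417765$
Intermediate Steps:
$n{\left(x \right)} = x \left(30 + x\right)$ ($n{\left(x \right)} = x \left(x + \left(6 + 3 \cdot 8\right)\right) = x \left(x + \left(6 + 24\right)\right) = x \left(x + 30\right) = x \left(30 + x\right)$)
$\left(495 - 3810\right) \left(n{\left(J{\left(-2,4 \right)} \right)} + Q\right) = \left(495 - 3810\right) \left(6 \left(-2\right) \left(30 + 6 \left(-2\right)\right) - 815\right) = - 3315 \left(- 12 \left(30 - 12\right) - 815\right) = - 3315 \left(\left(-12\right) 18 - 815\right) = - 3315 \left(-216 - 815\right) = \left(-3315\right) \left(-1031\right) = 3417765$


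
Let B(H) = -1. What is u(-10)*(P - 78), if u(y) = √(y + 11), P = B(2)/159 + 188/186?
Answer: -379511/4929 ≈ -76.995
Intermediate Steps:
P = 4951/4929 (P = -1/159 + 188/186 = -1*1/159 + 188*(1/186) = -1/159 + 94/93 = 4951/4929 ≈ 1.0045)
u(y) = √(11 + y)
u(-10)*(P - 78) = √(11 - 10)*(4951/4929 - 78) = √1*(-379511/4929) = 1*(-379511/4929) = -379511/4929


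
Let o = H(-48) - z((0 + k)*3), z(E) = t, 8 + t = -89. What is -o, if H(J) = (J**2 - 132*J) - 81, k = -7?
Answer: -8656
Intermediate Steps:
t = -97 (t = -8 - 89 = -97)
z(E) = -97
H(J) = -81 + J**2 - 132*J
o = 8656 (o = (-81 + (-48)**2 - 132*(-48)) - 1*(-97) = (-81 + 2304 + 6336) + 97 = 8559 + 97 = 8656)
-o = -1*8656 = -8656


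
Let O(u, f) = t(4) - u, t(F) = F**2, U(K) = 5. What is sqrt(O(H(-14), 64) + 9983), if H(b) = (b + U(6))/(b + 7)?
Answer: 108*sqrt(42)/7 ≈ 99.989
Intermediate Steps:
H(b) = (5 + b)/(7 + b) (H(b) = (b + 5)/(b + 7) = (5 + b)/(7 + b))
O(u, f) = 16 - u (O(u, f) = 4**2 - u = 16 - u)
sqrt(O(H(-14), 64) + 9983) = sqrt((16 - (5 - 14)/(7 - 14)) + 9983) = sqrt((16 - (-9)/(-7)) + 9983) = sqrt((16 - (-1)*(-9)/7) + 9983) = sqrt((16 - 1*9/7) + 9983) = sqrt((16 - 9/7) + 9983) = sqrt(103/7 + 9983) = sqrt(69984/7) = 108*sqrt(42)/7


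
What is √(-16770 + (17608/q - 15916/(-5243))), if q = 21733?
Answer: I*√4442592200976661398/16278017 ≈ 129.48*I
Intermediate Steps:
√(-16770 + (17608/q - 15916/(-5243))) = √(-16770 + (17608/21733 - 15916/(-5243))) = √(-16770 + (17608*(1/21733) - 15916*(-1/5243))) = √(-16770 + (17608/21733 + 15916/5243)) = √(-16770 + 438221172/113946119) = √(-1910438194458/113946119) = I*√4442592200976661398/16278017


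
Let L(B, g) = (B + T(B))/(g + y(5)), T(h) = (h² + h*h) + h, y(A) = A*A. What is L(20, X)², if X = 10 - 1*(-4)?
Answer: 78400/169 ≈ 463.91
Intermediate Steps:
y(A) = A²
T(h) = h + 2*h² (T(h) = (h² + h²) + h = 2*h² + h = h + 2*h²)
X = 14 (X = 10 + 4 = 14)
L(B, g) = (B + B*(1 + 2*B))/(25 + g) (L(B, g) = (B + B*(1 + 2*B))/(g + 5²) = (B + B*(1 + 2*B))/(g + 25) = (B + B*(1 + 2*B))/(25 + g))
L(20, X)² = (2*20*(1 + 20)/(25 + 14))² = (2*20*21/39)² = (2*20*(1/39)*21)² = (280/13)² = 78400/169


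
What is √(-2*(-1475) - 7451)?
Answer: I*√4501 ≈ 67.089*I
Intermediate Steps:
√(-2*(-1475) - 7451) = √(2950 - 7451) = √(-4501) = I*√4501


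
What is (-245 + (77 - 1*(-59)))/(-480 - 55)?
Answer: 109/535 ≈ 0.20374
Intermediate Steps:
(-245 + (77 - 1*(-59)))/(-480 - 55) = (-245 + (77 + 59))/(-535) = (-245 + 136)*(-1/535) = -109*(-1/535) = 109/535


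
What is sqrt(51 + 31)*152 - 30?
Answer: -30 + 152*sqrt(82) ≈ 1346.4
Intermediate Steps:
sqrt(51 + 31)*152 - 30 = sqrt(82)*152 - 30 = 152*sqrt(82) - 30 = -30 + 152*sqrt(82)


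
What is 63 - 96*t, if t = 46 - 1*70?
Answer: 2367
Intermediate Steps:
t = -24 (t = 46 - 70 = -24)
63 - 96*t = 63 - 96*(-24) = 63 + 2304 = 2367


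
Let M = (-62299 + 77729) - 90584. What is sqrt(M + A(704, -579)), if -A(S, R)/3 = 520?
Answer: 11*I*sqrt(634) ≈ 276.97*I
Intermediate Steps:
A(S, R) = -1560 (A(S, R) = -3*520 = -1560)
M = -75154 (M = 15430 - 90584 = -75154)
sqrt(M + A(704, -579)) = sqrt(-75154 - 1560) = sqrt(-76714) = 11*I*sqrt(634)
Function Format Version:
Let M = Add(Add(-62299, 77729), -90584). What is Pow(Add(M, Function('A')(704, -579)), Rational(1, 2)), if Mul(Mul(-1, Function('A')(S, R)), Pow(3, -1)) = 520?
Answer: Mul(11, I, Pow(634, Rational(1, 2))) ≈ Mul(276.97, I)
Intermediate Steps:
Function('A')(S, R) = -1560 (Function('A')(S, R) = Mul(-3, 520) = -1560)
M = -75154 (M = Add(15430, -90584) = -75154)
Pow(Add(M, Function('A')(704, -579)), Rational(1, 2)) = Pow(Add(-75154, -1560), Rational(1, 2)) = Pow(-76714, Rational(1, 2)) = Mul(11, I, Pow(634, Rational(1, 2)))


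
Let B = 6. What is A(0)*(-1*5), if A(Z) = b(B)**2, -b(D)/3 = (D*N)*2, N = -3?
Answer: -58320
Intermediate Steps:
b(D) = 18*D (b(D) = -3*D*(-3)*2 = -3*(-3*D)*2 = -(-18)*D = 18*D)
A(Z) = 11664 (A(Z) = (18*6)**2 = 108**2 = 11664)
A(0)*(-1*5) = 11664*(-1*5) = 11664*(-5) = -58320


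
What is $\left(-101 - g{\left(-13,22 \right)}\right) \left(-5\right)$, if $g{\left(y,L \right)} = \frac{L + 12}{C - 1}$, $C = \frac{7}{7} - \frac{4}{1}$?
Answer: $\frac{925}{2} \approx 462.5$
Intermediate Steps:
$C = -3$ ($C = 7 \cdot \frac{1}{7} - 4 = 1 - 4 = -3$)
$g{\left(y,L \right)} = -3 - \frac{L}{4}$ ($g{\left(y,L \right)} = \frac{L + 12}{-3 - 1} = \frac{12 + L}{-4} = \left(12 + L\right) \left(- \frac{1}{4}\right) = -3 - \frac{L}{4}$)
$\left(-101 - g{\left(-13,22 \right)}\right) \left(-5\right) = \left(-101 - \left(-3 - \frac{11}{2}\right)\right) \left(-5\right) = \left(-101 - - \frac{17}{2}\right) \left(-5\right) = \left(-101 + \frac{17}{2}\right) \left(-5\right) = \left(- \frac{185}{2}\right) \left(-5\right) = \frac{925}{2}$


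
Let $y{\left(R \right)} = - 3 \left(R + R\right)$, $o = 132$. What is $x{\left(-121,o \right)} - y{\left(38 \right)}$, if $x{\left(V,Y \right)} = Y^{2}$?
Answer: $17652$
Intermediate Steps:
$y{\left(R \right)} = - 6 R$ ($y{\left(R \right)} = - 3 \cdot 2 R = - 6 R$)
$x{\left(-121,o \right)} - y{\left(38 \right)} = 132^{2} - \left(-6\right) 38 = 17424 - -228 = 17424 + 228 = 17652$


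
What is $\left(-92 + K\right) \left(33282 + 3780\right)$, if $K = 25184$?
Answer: $929959704$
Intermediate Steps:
$\left(-92 + K\right) \left(33282 + 3780\right) = \left(-92 + 25184\right) \left(33282 + 3780\right) = 25092 \cdot 37062 = 929959704$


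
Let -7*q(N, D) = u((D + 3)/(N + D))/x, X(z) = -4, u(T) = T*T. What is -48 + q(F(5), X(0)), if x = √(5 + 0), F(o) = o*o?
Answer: -48 - √5/15435 ≈ -48.000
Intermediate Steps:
F(o) = o²
u(T) = T²
x = √5 ≈ 2.2361
q(N, D) = -√5*(3 + D)²/(35*(D + N)²) (q(N, D) = -((D + 3)/(N + D))²/(7*(√5)) = -((3 + D)/(D + N))²*√5/5/7 = -(3 + D)²/(D + N)²*√5/5/7 = -√5*(3 + D)²/(35*(D + N)²))
-48 + q(F(5), X(0)) = -48 - √5*(3 - 4)²/(35*(-4 + 5²)²) = -48 - 1/35*√5*(-1)²/(-4 + 25)² = -48 - 1/35*√5*1/21² = -48 - 1/35*√5*1*1/441 = -48 - √5/15435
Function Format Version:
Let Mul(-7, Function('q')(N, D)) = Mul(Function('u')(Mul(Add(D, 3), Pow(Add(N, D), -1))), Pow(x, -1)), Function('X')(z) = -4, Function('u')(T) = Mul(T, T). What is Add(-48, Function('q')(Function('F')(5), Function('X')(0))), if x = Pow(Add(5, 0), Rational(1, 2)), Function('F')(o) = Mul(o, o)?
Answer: Add(-48, Mul(Rational(-1, 15435), Pow(5, Rational(1, 2)))) ≈ -48.000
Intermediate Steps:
Function('F')(o) = Pow(o, 2)
Function('u')(T) = Pow(T, 2)
x = Pow(5, Rational(1, 2)) ≈ 2.2361
Function('q')(N, D) = Mul(Rational(-1, 35), Pow(5, Rational(1, 2)), Pow(Add(3, D), 2), Pow(Add(D, N), -2)) (Function('q')(N, D) = Mul(Rational(-1, 7), Mul(Pow(Mul(Add(D, 3), Pow(Add(N, D), -1)), 2), Pow(Pow(5, Rational(1, 2)), -1))) = Mul(Rational(-1, 7), Mul(Pow(Mul(Add(3, D), Pow(Add(D, N), -1)), 2), Mul(Rational(1, 5), Pow(5, Rational(1, 2))))) = Mul(Rational(-1, 7), Mul(Pow(Mul(Pow(Add(D, N), -1), Add(3, D)), 2), Mul(Rational(1, 5), Pow(5, Rational(1, 2))))) = Mul(Rational(-1, 7), Mul(Mul(Pow(Add(3, D), 2), Pow(Add(D, N), -2)), Mul(Rational(1, 5), Pow(5, Rational(1, 2))))) = Mul(Rational(-1, 7), Mul(Rational(1, 5), Pow(5, Rational(1, 2)), Pow(Add(3, D), 2), Pow(Add(D, N), -2))) = Mul(Rational(-1, 35), Pow(5, Rational(1, 2)), Pow(Add(3, D), 2), Pow(Add(D, N), -2)))
Add(-48, Function('q')(Function('F')(5), Function('X')(0))) = Add(-48, Mul(Rational(-1, 35), Pow(5, Rational(1, 2)), Pow(Add(3, -4), 2), Pow(Add(-4, Pow(5, 2)), -2))) = Add(-48, Mul(Rational(-1, 35), Pow(5, Rational(1, 2)), Pow(-1, 2), Pow(Add(-4, 25), -2))) = Add(-48, Mul(Rational(-1, 35), Pow(5, Rational(1, 2)), 1, Pow(21, -2))) = Add(-48, Mul(Rational(-1, 35), Pow(5, Rational(1, 2)), 1, Rational(1, 441))) = Add(-48, Mul(Rational(-1, 15435), Pow(5, Rational(1, 2))))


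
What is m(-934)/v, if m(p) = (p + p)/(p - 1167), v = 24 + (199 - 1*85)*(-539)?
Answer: -934/64523811 ≈ -1.4475e-5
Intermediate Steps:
v = -61422 (v = 24 + (199 - 85)*(-539) = 24 + 114*(-539) = 24 - 61446 = -61422)
m(p) = 2*p/(-1167 + p) (m(p) = (2*p)/(-1167 + p) = 2*p/(-1167 + p))
m(-934)/v = (2*(-934)/(-1167 - 934))/(-61422) = (2*(-934)/(-2101))*(-1/61422) = (2*(-934)*(-1/2101))*(-1/61422) = (1868/2101)*(-1/61422) = -934/64523811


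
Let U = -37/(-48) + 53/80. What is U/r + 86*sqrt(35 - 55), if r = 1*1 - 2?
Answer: -43/30 + 172*I*sqrt(5) ≈ -1.4333 + 384.6*I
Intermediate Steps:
r = -1 (r = 1 - 2 = -1)
U = 43/30 (U = -37*(-1/48) + 53*(1/80) = 37/48 + 53/80 = 43/30 ≈ 1.4333)
U/r + 86*sqrt(35 - 55) = (43/30)/(-1) + 86*sqrt(35 - 55) = (43/30)*(-1) + 86*sqrt(-20) = -43/30 + 86*(2*I*sqrt(5)) = -43/30 + 172*I*sqrt(5)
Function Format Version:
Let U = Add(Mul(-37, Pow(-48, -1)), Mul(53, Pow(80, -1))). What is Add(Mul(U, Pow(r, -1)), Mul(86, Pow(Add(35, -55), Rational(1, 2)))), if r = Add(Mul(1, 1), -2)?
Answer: Add(Rational(-43, 30), Mul(172, I, Pow(5, Rational(1, 2)))) ≈ Add(-1.4333, Mul(384.60, I))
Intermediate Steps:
r = -1 (r = Add(1, -2) = -1)
U = Rational(43, 30) (U = Add(Mul(-37, Rational(-1, 48)), Mul(53, Rational(1, 80))) = Add(Rational(37, 48), Rational(53, 80)) = Rational(43, 30) ≈ 1.4333)
Add(Mul(U, Pow(r, -1)), Mul(86, Pow(Add(35, -55), Rational(1, 2)))) = Add(Mul(Rational(43, 30), Pow(-1, -1)), Mul(86, Pow(Add(35, -55), Rational(1, 2)))) = Add(Mul(Rational(43, 30), -1), Mul(86, Pow(-20, Rational(1, 2)))) = Add(Rational(-43, 30), Mul(86, Mul(2, I, Pow(5, Rational(1, 2))))) = Add(Rational(-43, 30), Mul(172, I, Pow(5, Rational(1, 2))))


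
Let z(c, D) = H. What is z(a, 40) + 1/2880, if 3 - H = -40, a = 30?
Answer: 123841/2880 ≈ 43.000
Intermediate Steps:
H = 43 (H = 3 - 1*(-40) = 3 + 40 = 43)
z(c, D) = 43
z(a, 40) + 1/2880 = 43 + 1/2880 = 123841/2880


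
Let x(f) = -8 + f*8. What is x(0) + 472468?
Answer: 472460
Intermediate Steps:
x(f) = -8 + 8*f
x(0) + 472468 = (-8 + 8*0) + 472468 = (-8 + 0) + 472468 = -8 + 472468 = 472460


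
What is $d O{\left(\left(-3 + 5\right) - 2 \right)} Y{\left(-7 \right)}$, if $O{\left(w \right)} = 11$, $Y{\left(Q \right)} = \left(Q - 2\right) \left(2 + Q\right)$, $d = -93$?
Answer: $-46035$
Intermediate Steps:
$Y{\left(Q \right)} = \left(-2 + Q\right) \left(2 + Q\right)$
$d O{\left(\left(-3 + 5\right) - 2 \right)} Y{\left(-7 \right)} = \left(-93\right) 11 \left(-4 + \left(-7\right)^{2}\right) = - 1023 \left(-4 + 49\right) = \left(-1023\right) 45 = -46035$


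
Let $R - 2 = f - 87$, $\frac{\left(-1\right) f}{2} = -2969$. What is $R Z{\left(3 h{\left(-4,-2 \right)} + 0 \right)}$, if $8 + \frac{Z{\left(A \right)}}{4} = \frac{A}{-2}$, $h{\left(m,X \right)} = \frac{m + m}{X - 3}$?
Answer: $- \frac{1217424}{5} \approx -2.4348 \cdot 10^{5}$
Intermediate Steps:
$f = 5938$ ($f = \left(-2\right) \left(-2969\right) = 5938$)
$h{\left(m,X \right)} = \frac{2 m}{-3 + X}$
$R = 5853$ ($R = 2 + \left(5938 - 87\right) = 2 + 5851 = 5853$)
$Z{\left(A \right)} = -32 - 2 A$ ($Z{\left(A \right)} = -32 + 4 \frac{A}{-2} = -32 + 4 A \left(- \frac{1}{2}\right) = -32 + 4 \left(- \frac{A}{2}\right) = -32 - 2 A$)
$R Z{\left(3 h{\left(-4,-2 \right)} + 0 \right)} = 5853 \left(-32 - 2 \left(3 \cdot 2 \left(-4\right) \frac{1}{-3 - 2} + 0\right)\right) = 5853 \left(-32 - 2 \left(3 \cdot 2 \left(-4\right) \frac{1}{-5} + 0\right)\right) = 5853 \left(-32 - 2 \left(3 \cdot 2 \left(-4\right) \left(- \frac{1}{5}\right) + 0\right)\right) = 5853 \left(-32 - 2 \left(3 \cdot \frac{8}{5} + 0\right)\right) = 5853 \left(-32 - 2 \left(\frac{24}{5} + 0\right)\right) = 5853 \left(-32 - \frac{48}{5}\right) = 5853 \left(- \frac{208}{5}\right) = - \frac{1217424}{5}$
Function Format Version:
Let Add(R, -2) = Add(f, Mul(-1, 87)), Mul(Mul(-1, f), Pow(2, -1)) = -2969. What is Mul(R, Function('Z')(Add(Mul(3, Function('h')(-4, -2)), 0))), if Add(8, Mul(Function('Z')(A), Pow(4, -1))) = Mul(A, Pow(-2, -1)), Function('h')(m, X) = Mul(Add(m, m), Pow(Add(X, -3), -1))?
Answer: Rational(-1217424, 5) ≈ -2.4348e+5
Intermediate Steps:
f = 5938 (f = Mul(-2, -2969) = 5938)
Function('h')(m, X) = Mul(2, m, Pow(Add(-3, X), -1)) (Function('h')(m, X) = Mul(Mul(2, m), Pow(Add(-3, X), -1)) = Mul(2, m, Pow(Add(-3, X), -1)))
R = 5853 (R = Add(2, Add(5938, Mul(-1, 87))) = Add(2, Add(5938, -87)) = Add(2, 5851) = 5853)
Function('Z')(A) = Add(-32, Mul(-2, A)) (Function('Z')(A) = Add(-32, Mul(4, Mul(A, Pow(-2, -1)))) = Add(-32, Mul(4, Mul(A, Rational(-1, 2)))) = Add(-32, Mul(4, Mul(Rational(-1, 2), A))) = Add(-32, Mul(-2, A)))
Mul(R, Function('Z')(Add(Mul(3, Function('h')(-4, -2)), 0))) = Mul(5853, Add(-32, Mul(-2, Add(Mul(3, Mul(2, -4, Pow(Add(-3, -2), -1))), 0)))) = Mul(5853, Add(-32, Mul(-2, Add(Mul(3, Mul(2, -4, Pow(-5, -1))), 0)))) = Mul(5853, Add(-32, Mul(-2, Add(Mul(3, Mul(2, -4, Rational(-1, 5))), 0)))) = Mul(5853, Add(-32, Mul(-2, Add(Mul(3, Rational(8, 5)), 0)))) = Mul(5853, Add(-32, Mul(-2, Add(Rational(24, 5), 0)))) = Mul(5853, Add(-32, Mul(-2, Rational(24, 5)))) = Mul(5853, Add(-32, Rational(-48, 5))) = Mul(5853, Rational(-208, 5)) = Rational(-1217424, 5)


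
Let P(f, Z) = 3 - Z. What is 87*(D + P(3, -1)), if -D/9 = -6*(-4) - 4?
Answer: -15312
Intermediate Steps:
D = -180 (D = -9*(-6*(-4) - 4) = -9*(24 - 4) = -9*20 = -180)
87*(D + P(3, -1)) = 87*(-180 + (3 - 1*(-1))) = 87*(-180 + (3 + 1)) = 87*(-180 + 4) = 87*(-176) = -15312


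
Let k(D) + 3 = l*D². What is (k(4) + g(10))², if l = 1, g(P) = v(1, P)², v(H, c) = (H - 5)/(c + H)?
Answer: 2524921/14641 ≈ 172.46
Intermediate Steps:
v(H, c) = (-5 + H)/(H + c)
g(P) = 16/(1 + P)² (g(P) = ((-5 + 1)/(1 + P))² = (-4/(1 + P))² = 16/(1 + P)²)
k(D) = -3 + D² (k(D) = -3 + 1*D² = -3 + D²)
(k(4) + g(10))² = ((-3 + 4²) + 16/(1 + 10)²)² = ((-3 + 16) + 16/11²)² = (13 + 16*(1/121))² = (13 + 16/121)² = (1589/121)² = 2524921/14641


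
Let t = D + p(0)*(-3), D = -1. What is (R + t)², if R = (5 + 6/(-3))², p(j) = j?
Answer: 64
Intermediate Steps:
t = -1 (t = -1 + 0*(-3) = -1 + 0 = -1)
R = 9 (R = (5 + 6*(-⅓))² = (5 - 2)² = 3² = 9)
(R + t)² = (9 - 1)² = 8² = 64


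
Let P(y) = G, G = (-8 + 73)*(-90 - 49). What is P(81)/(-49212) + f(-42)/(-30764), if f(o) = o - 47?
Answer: 17645788/94622373 ≈ 0.18649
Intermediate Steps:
G = -9035 (G = 65*(-139) = -9035)
f(o) = -47 + o
P(y) = -9035
P(81)/(-49212) + f(-42)/(-30764) = -9035/(-49212) + (-47 - 42)/(-30764) = -9035*(-1/49212) - 89*(-1/30764) = 9035/49212 + 89/30764 = 17645788/94622373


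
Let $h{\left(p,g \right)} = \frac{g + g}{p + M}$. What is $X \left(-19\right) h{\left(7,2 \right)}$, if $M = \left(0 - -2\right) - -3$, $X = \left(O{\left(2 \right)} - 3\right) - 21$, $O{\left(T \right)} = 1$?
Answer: $\frac{437}{3} \approx 145.67$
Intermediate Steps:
$X = -23$ ($X = \left(1 - 3\right) - 21 = -2 - 21 = -23$)
$M = 5$ ($M = \left(0 + 2\right) + 3 = 2 + 3 = 5$)
$h{\left(p,g \right)} = \frac{2 g}{5 + p}$ ($h{\left(p,g \right)} = \frac{g + g}{p + 5} = \frac{2 g}{5 + p}$)
$X \left(-19\right) h{\left(7,2 \right)} = \left(-23\right) \left(-19\right) 2 \cdot 2 \frac{1}{5 + 7} = 437 \cdot 2 \cdot 2 \cdot \frac{1}{12} = 437 \cdot \frac{1}{3} = \frac{437}{3}$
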